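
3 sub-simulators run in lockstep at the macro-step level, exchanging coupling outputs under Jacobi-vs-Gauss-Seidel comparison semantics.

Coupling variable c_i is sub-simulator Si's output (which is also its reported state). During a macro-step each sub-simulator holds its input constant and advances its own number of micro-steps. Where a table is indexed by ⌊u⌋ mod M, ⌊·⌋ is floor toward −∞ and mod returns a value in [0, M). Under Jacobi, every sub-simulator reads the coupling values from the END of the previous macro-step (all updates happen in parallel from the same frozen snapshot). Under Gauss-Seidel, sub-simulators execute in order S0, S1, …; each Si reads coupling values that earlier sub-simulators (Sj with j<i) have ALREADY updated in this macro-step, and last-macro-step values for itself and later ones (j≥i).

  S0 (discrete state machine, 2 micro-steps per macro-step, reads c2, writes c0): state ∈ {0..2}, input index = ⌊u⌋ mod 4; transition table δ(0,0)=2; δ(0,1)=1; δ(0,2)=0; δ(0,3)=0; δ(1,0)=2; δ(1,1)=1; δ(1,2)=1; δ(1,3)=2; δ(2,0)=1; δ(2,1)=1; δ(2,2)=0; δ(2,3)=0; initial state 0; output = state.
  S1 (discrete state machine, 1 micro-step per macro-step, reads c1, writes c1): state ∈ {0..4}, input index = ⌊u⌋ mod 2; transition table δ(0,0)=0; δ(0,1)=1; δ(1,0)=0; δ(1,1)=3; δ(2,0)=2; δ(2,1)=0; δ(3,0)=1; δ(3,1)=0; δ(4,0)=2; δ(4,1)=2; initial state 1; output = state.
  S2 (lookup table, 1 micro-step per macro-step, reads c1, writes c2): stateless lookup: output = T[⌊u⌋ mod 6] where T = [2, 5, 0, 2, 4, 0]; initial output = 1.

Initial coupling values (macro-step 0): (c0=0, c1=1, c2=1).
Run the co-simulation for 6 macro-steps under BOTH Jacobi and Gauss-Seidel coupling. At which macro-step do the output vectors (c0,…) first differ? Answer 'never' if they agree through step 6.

first divergence at macro-step: 1

[Jacobi] macro 1: S0 reads c2=1 → after 2×micro: 1; S1 reads c1=1 → after 1×micro: 3; S2 reads c1=1 → after 1×micro: 5 ⇒ (c0=1, c1=3, c2=5)
[Jacobi] macro 2: S0 reads c2=5 → after 2×micro: 1; S1 reads c1=3 → after 1×micro: 0; S2 reads c1=3 → after 1×micro: 2 ⇒ (c0=1, c1=0, c2=2)
[Jacobi] macro 3: S0 reads c2=2 → after 2×micro: 1; S1 reads c1=0 → after 1×micro: 0; S2 reads c1=0 → after 1×micro: 2 ⇒ (c0=1, c1=0, c2=2)
[Jacobi] macro 4: S0 reads c2=2 → after 2×micro: 1; S1 reads c1=0 → after 1×micro: 0; S2 reads c1=0 → after 1×micro: 2 ⇒ (c0=1, c1=0, c2=2)
[Jacobi] macro 5: S0 reads c2=2 → after 2×micro: 1; S1 reads c1=0 → after 1×micro: 0; S2 reads c1=0 → after 1×micro: 2 ⇒ (c0=1, c1=0, c2=2)
[Jacobi] macro 6: S0 reads c2=2 → after 2×micro: 1; S1 reads c1=0 → after 1×micro: 0; S2 reads c1=0 → after 1×micro: 2 ⇒ (c0=1, c1=0, c2=2)
[Gauss-Seidel] macro 1: S0 reads c2=1 → after 2×micro: 1; S1 reads c1=1 → after 1×micro: 3; S2 reads c1=3 → after 1×micro: 2 ⇒ (c0=1, c1=3, c2=2)
[Gauss-Seidel] macro 2: S0 reads c2=2 → after 2×micro: 1; S1 reads c1=3 → after 1×micro: 0; S2 reads c1=0 → after 1×micro: 2 ⇒ (c0=1, c1=0, c2=2)
[Gauss-Seidel] macro 3: S0 reads c2=2 → after 2×micro: 1; S1 reads c1=0 → after 1×micro: 0; S2 reads c1=0 → after 1×micro: 2 ⇒ (c0=1, c1=0, c2=2)
[Gauss-Seidel] macro 4: S0 reads c2=2 → after 2×micro: 1; S1 reads c1=0 → after 1×micro: 0; S2 reads c1=0 → after 1×micro: 2 ⇒ (c0=1, c1=0, c2=2)
[Gauss-Seidel] macro 5: S0 reads c2=2 → after 2×micro: 1; S1 reads c1=0 → after 1×micro: 0; S2 reads c1=0 → after 1×micro: 2 ⇒ (c0=1, c1=0, c2=2)
[Gauss-Seidel] macro 6: S0 reads c2=2 → after 2×micro: 1; S1 reads c1=0 → after 1×micro: 0; S2 reads c1=0 → after 1×micro: 2 ⇒ (c0=1, c1=0, c2=2)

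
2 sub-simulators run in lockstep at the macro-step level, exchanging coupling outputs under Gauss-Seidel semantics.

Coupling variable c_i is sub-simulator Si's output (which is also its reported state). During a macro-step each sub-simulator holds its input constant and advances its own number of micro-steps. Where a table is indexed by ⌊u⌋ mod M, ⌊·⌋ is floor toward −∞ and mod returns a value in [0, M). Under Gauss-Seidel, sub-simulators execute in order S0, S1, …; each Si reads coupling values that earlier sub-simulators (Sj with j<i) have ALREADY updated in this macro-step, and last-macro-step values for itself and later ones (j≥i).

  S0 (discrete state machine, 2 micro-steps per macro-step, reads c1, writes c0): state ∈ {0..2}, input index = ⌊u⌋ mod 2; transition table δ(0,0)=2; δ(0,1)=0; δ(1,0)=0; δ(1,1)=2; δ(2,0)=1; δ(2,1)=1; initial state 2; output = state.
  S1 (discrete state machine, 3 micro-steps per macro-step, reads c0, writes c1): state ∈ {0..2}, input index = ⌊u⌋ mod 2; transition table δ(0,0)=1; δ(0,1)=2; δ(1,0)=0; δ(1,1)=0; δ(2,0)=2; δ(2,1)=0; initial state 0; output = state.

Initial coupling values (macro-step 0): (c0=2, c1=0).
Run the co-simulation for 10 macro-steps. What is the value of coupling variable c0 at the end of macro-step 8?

macro 1: S0 reads c1=0 → after 2×micro: 0; S1 reads c0=0 → after 3×micro: 1 ⇒ (c0=0, c1=1)
macro 2: S0 reads c1=1 → after 2×micro: 0; S1 reads c0=0 → after 3×micro: 0 ⇒ (c0=0, c1=0)
macro 3: S0 reads c1=0 → after 2×micro: 1; S1 reads c0=1 → after 3×micro: 2 ⇒ (c0=1, c1=2)
macro 4: S0 reads c1=2 → after 2×micro: 2; S1 reads c0=2 → after 3×micro: 2 ⇒ (c0=2, c1=2)
macro 5: S0 reads c1=2 → after 2×micro: 0; S1 reads c0=0 → after 3×micro: 2 ⇒ (c0=0, c1=2)
macro 6: S0 reads c1=2 → after 2×micro: 1; S1 reads c0=1 → after 3×micro: 0 ⇒ (c0=1, c1=0)
macro 7: S0 reads c1=0 → after 2×micro: 2; S1 reads c0=2 → after 3×micro: 1 ⇒ (c0=2, c1=1)
macro 8: S0 reads c1=1 → after 2×micro: 2; S1 reads c0=2 → after 3×micro: 0 ⇒ (c0=2, c1=0)
macro 9: S0 reads c1=0 → after 2×micro: 0; S1 reads c0=0 → after 3×micro: 1 ⇒ (c0=0, c1=1)
macro 10: S0 reads c1=1 → after 2×micro: 0; S1 reads c0=0 → after 3×micro: 0 ⇒ (c0=0, c1=0)

c0 at macro-step 8 = 2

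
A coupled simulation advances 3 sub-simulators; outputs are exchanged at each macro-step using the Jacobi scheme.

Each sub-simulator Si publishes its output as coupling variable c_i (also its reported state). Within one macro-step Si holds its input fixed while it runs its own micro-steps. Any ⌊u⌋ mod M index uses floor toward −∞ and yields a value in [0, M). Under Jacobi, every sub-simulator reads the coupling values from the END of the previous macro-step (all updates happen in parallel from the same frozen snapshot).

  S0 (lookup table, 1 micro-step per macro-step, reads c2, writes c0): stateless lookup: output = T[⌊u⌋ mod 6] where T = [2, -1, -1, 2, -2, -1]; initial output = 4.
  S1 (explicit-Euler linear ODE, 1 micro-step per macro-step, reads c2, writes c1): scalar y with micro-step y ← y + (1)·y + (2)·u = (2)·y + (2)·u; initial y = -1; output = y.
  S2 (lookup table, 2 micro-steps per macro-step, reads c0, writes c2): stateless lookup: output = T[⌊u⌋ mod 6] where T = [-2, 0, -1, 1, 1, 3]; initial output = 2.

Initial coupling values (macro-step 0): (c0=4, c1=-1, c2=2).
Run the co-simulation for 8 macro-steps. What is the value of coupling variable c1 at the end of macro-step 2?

macro 1: S0 reads c2=2 → after 1×micro: -1; S1 reads c2=2 → after 1×micro: 2; S2 reads c0=4 → after 2×micro: 1 ⇒ (c0=-1, c1=2, c2=1)
macro 2: S0 reads c2=1 → after 1×micro: -1; S1 reads c2=1 → after 1×micro: 6; S2 reads c0=-1 → after 2×micro: 3 ⇒ (c0=-1, c1=6, c2=3)
macro 3: S0 reads c2=3 → after 1×micro: 2; S1 reads c2=3 → after 1×micro: 18; S2 reads c0=-1 → after 2×micro: 3 ⇒ (c0=2, c1=18, c2=3)
macro 4: S0 reads c2=3 → after 1×micro: 2; S1 reads c2=3 → after 1×micro: 42; S2 reads c0=2 → after 2×micro: -1 ⇒ (c0=2, c1=42, c2=-1)
macro 5: S0 reads c2=-1 → after 1×micro: -1; S1 reads c2=-1 → after 1×micro: 82; S2 reads c0=2 → after 2×micro: -1 ⇒ (c0=-1, c1=82, c2=-1)
macro 6: S0 reads c2=-1 → after 1×micro: -1; S1 reads c2=-1 → after 1×micro: 162; S2 reads c0=-1 → after 2×micro: 3 ⇒ (c0=-1, c1=162, c2=3)
macro 7: S0 reads c2=3 → after 1×micro: 2; S1 reads c2=3 → after 1×micro: 330; S2 reads c0=-1 → after 2×micro: 3 ⇒ (c0=2, c1=330, c2=3)
macro 8: S0 reads c2=3 → after 1×micro: 2; S1 reads c2=3 → after 1×micro: 666; S2 reads c0=2 → after 2×micro: -1 ⇒ (c0=2, c1=666, c2=-1)

c1 at macro-step 2 = 6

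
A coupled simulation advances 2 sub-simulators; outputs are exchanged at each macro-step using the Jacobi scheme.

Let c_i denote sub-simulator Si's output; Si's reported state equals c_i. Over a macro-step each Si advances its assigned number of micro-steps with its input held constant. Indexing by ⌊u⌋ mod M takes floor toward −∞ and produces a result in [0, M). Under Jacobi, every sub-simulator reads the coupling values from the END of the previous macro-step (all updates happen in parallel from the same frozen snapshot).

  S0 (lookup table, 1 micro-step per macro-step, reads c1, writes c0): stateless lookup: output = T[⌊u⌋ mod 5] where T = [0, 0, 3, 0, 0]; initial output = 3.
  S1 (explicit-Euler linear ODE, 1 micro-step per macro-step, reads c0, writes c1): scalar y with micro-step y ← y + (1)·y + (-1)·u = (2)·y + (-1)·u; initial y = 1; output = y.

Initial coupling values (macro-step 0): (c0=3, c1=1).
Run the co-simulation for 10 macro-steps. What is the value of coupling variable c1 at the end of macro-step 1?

c1 at macro-step 1 = -1

macro 1: S0 reads c1=1 → after 1×micro: 0; S1 reads c0=3 → after 1×micro: -1 ⇒ (c0=0, c1=-1)
macro 2: S0 reads c1=-1 → after 1×micro: 0; S1 reads c0=0 → after 1×micro: -2 ⇒ (c0=0, c1=-2)
macro 3: S0 reads c1=-2 → after 1×micro: 0; S1 reads c0=0 → after 1×micro: -4 ⇒ (c0=0, c1=-4)
macro 4: S0 reads c1=-4 → after 1×micro: 0; S1 reads c0=0 → after 1×micro: -8 ⇒ (c0=0, c1=-8)
macro 5: S0 reads c1=-8 → after 1×micro: 3; S1 reads c0=0 → after 1×micro: -16 ⇒ (c0=3, c1=-16)
macro 6: S0 reads c1=-16 → after 1×micro: 0; S1 reads c0=3 → after 1×micro: -35 ⇒ (c0=0, c1=-35)
macro 7: S0 reads c1=-35 → after 1×micro: 0; S1 reads c0=0 → after 1×micro: -70 ⇒ (c0=0, c1=-70)
macro 8: S0 reads c1=-70 → after 1×micro: 0; S1 reads c0=0 → after 1×micro: -140 ⇒ (c0=0, c1=-140)
macro 9: S0 reads c1=-140 → after 1×micro: 0; S1 reads c0=0 → after 1×micro: -280 ⇒ (c0=0, c1=-280)
macro 10: S0 reads c1=-280 → after 1×micro: 0; S1 reads c0=0 → after 1×micro: -560 ⇒ (c0=0, c1=-560)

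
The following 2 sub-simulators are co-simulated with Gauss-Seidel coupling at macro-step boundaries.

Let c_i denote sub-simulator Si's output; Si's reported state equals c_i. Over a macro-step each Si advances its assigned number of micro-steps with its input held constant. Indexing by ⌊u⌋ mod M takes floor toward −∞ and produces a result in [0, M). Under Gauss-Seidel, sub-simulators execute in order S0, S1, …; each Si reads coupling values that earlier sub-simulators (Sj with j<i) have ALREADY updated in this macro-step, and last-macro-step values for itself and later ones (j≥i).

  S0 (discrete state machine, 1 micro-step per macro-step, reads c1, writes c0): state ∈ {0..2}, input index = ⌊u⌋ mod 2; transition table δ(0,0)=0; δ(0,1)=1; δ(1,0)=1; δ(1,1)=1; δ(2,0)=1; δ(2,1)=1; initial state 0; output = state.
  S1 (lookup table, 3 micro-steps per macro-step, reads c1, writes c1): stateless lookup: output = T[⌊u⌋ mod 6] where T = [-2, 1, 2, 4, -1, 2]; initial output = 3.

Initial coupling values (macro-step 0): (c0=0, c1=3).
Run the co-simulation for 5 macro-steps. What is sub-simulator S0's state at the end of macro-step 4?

macro 1: S0 reads c1=3 → after 1×micro: 1; S1 reads c1=3 → after 3×micro: 4 ⇒ (c0=1, c1=4)
macro 2: S0 reads c1=4 → after 1×micro: 1; S1 reads c1=4 → after 3×micro: -1 ⇒ (c0=1, c1=-1)
macro 3: S0 reads c1=-1 → after 1×micro: 1; S1 reads c1=-1 → after 3×micro: 2 ⇒ (c0=1, c1=2)
macro 4: S0 reads c1=2 → after 1×micro: 1; S1 reads c1=2 → after 3×micro: 2 ⇒ (c0=1, c1=2)
macro 5: S0 reads c1=2 → after 1×micro: 1; S1 reads c1=2 → after 3×micro: 2 ⇒ (c0=1, c1=2)

S0 state at macro-step 4 = 1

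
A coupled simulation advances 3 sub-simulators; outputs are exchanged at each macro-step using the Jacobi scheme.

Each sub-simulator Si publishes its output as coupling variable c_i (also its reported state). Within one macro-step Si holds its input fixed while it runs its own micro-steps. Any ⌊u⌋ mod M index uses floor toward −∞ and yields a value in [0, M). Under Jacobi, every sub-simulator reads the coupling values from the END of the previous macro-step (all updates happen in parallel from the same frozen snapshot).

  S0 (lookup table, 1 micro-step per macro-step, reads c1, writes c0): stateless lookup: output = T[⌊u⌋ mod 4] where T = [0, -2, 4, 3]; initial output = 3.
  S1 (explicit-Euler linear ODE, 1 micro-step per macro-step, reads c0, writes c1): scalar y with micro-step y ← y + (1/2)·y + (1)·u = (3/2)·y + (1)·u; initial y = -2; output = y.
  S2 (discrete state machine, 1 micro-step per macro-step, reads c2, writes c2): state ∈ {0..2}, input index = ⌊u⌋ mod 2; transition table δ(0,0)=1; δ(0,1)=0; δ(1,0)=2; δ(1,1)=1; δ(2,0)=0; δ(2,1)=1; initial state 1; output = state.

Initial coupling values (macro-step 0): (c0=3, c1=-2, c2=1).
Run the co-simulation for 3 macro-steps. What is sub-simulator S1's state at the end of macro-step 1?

macro 1: S0 reads c1=-2 → after 1×micro: 4; S1 reads c0=3 → after 1×micro: 0; S2 reads c2=1 → after 1×micro: 1 ⇒ (c0=4, c1=0, c2=1)
macro 2: S0 reads c1=0 → after 1×micro: 0; S1 reads c0=4 → after 1×micro: 4; S2 reads c2=1 → after 1×micro: 1 ⇒ (c0=0, c1=4, c2=1)
macro 3: S0 reads c1=4 → after 1×micro: 0; S1 reads c0=0 → after 1×micro: 6; S2 reads c2=1 → after 1×micro: 1 ⇒ (c0=0, c1=6, c2=1)

S1 state at macro-step 1 = 0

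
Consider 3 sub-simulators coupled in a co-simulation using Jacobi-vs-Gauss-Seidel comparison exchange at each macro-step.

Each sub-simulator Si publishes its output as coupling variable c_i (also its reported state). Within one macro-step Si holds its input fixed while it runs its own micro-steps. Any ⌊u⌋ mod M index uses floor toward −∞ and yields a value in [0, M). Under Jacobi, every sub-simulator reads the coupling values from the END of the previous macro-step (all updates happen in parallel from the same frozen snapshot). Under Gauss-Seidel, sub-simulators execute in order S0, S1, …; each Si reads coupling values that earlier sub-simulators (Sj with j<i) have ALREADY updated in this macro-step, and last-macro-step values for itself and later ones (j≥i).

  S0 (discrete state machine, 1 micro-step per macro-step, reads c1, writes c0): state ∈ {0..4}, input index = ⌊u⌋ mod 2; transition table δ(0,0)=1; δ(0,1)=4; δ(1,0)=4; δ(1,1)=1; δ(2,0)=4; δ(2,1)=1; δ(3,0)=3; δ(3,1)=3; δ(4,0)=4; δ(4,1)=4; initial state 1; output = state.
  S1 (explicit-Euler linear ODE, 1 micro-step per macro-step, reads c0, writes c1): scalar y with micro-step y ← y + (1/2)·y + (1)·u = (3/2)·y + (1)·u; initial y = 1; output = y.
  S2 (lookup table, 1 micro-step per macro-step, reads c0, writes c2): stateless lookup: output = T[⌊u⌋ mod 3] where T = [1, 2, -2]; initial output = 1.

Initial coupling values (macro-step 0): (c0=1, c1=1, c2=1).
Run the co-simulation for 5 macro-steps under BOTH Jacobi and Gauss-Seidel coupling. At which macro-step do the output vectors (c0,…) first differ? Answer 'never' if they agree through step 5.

[Jacobi] macro 1: S0 reads c1=1 → after 1×micro: 1; S1 reads c0=1 → after 1×micro: 5/2; S2 reads c0=1 → after 1×micro: 2 ⇒ (c0=1, c1=5/2, c2=2)
[Jacobi] macro 2: S0 reads c1=5/2 → after 1×micro: 4; S1 reads c0=1 → after 1×micro: 19/4; S2 reads c0=1 → after 1×micro: 2 ⇒ (c0=4, c1=19/4, c2=2)
[Jacobi] macro 3: S0 reads c1=19/4 → after 1×micro: 4; S1 reads c0=4 → after 1×micro: 89/8; S2 reads c0=4 → after 1×micro: 2 ⇒ (c0=4, c1=89/8, c2=2)
[Jacobi] macro 4: S0 reads c1=89/8 → after 1×micro: 4; S1 reads c0=4 → after 1×micro: 331/16; S2 reads c0=4 → after 1×micro: 2 ⇒ (c0=4, c1=331/16, c2=2)
[Jacobi] macro 5: S0 reads c1=331/16 → after 1×micro: 4; S1 reads c0=4 → after 1×micro: 1121/32; S2 reads c0=4 → after 1×micro: 2 ⇒ (c0=4, c1=1121/32, c2=2)
[Gauss-Seidel] macro 1: S0 reads c1=1 → after 1×micro: 1; S1 reads c0=1 → after 1×micro: 5/2; S2 reads c0=1 → after 1×micro: 2 ⇒ (c0=1, c1=5/2, c2=2)
[Gauss-Seidel] macro 2: S0 reads c1=5/2 → after 1×micro: 4; S1 reads c0=4 → after 1×micro: 31/4; S2 reads c0=4 → after 1×micro: 2 ⇒ (c0=4, c1=31/4, c2=2)
[Gauss-Seidel] macro 3: S0 reads c1=31/4 → after 1×micro: 4; S1 reads c0=4 → after 1×micro: 125/8; S2 reads c0=4 → after 1×micro: 2 ⇒ (c0=4, c1=125/8, c2=2)
[Gauss-Seidel] macro 4: S0 reads c1=125/8 → after 1×micro: 4; S1 reads c0=4 → after 1×micro: 439/16; S2 reads c0=4 → after 1×micro: 2 ⇒ (c0=4, c1=439/16, c2=2)
[Gauss-Seidel] macro 5: S0 reads c1=439/16 → after 1×micro: 4; S1 reads c0=4 → after 1×micro: 1445/32; S2 reads c0=4 → after 1×micro: 2 ⇒ (c0=4, c1=1445/32, c2=2)

first divergence at macro-step: 2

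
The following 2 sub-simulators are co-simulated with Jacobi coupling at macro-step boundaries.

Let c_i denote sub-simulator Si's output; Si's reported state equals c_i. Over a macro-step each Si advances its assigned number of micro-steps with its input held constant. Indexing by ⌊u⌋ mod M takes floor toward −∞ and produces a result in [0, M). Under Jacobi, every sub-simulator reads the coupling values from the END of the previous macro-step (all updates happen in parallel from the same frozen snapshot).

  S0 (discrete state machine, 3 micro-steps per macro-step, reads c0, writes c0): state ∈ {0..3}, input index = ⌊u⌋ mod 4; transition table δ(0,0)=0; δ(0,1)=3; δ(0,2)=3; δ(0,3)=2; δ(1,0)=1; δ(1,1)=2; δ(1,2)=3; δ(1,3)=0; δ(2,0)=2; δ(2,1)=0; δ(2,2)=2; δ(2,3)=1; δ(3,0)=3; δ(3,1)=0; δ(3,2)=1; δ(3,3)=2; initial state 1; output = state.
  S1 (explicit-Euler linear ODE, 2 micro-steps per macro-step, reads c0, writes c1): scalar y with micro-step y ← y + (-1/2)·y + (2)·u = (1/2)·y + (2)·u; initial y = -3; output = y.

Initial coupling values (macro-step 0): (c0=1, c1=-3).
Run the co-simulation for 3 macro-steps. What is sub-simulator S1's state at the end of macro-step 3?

macro 1: S0 reads c0=1 → after 3×micro: 3; S1 reads c0=1 → after 2×micro: 9/4 ⇒ (c0=3, c1=9/4)
macro 2: S0 reads c0=3 → after 3×micro: 0; S1 reads c0=3 → after 2×micro: 153/16 ⇒ (c0=0, c1=153/16)
macro 3: S0 reads c0=0 → after 3×micro: 0; S1 reads c0=0 → after 2×micro: 153/64 ⇒ (c0=0, c1=153/64)

S1 state at macro-step 3 = 153/64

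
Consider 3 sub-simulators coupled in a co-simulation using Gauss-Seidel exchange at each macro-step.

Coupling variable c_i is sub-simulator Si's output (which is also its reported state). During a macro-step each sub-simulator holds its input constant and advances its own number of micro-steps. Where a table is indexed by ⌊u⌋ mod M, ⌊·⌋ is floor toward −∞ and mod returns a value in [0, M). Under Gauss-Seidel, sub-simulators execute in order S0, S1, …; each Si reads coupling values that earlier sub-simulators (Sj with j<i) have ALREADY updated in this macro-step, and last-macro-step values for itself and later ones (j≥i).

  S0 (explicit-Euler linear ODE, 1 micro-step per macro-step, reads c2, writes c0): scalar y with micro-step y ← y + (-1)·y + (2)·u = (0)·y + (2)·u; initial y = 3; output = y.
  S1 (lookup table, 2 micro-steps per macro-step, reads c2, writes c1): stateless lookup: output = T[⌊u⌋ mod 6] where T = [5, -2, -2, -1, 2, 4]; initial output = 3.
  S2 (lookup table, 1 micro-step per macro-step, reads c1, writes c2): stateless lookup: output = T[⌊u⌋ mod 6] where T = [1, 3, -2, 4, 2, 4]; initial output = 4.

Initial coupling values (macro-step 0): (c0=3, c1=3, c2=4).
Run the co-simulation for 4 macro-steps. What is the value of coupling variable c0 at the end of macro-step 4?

macro 1: S0 reads c2=4 → after 1×micro: 8; S1 reads c2=4 → after 2×micro: 2; S2 reads c1=2 → after 1×micro: -2 ⇒ (c0=8, c1=2, c2=-2)
macro 2: S0 reads c2=-2 → after 1×micro: -4; S1 reads c2=-2 → after 2×micro: 2; S2 reads c1=2 → after 1×micro: -2 ⇒ (c0=-4, c1=2, c2=-2)
macro 3: S0 reads c2=-2 → after 1×micro: -4; S1 reads c2=-2 → after 2×micro: 2; S2 reads c1=2 → after 1×micro: -2 ⇒ (c0=-4, c1=2, c2=-2)
macro 4: S0 reads c2=-2 → after 1×micro: -4; S1 reads c2=-2 → after 2×micro: 2; S2 reads c1=2 → after 1×micro: -2 ⇒ (c0=-4, c1=2, c2=-2)

c0 at macro-step 4 = -4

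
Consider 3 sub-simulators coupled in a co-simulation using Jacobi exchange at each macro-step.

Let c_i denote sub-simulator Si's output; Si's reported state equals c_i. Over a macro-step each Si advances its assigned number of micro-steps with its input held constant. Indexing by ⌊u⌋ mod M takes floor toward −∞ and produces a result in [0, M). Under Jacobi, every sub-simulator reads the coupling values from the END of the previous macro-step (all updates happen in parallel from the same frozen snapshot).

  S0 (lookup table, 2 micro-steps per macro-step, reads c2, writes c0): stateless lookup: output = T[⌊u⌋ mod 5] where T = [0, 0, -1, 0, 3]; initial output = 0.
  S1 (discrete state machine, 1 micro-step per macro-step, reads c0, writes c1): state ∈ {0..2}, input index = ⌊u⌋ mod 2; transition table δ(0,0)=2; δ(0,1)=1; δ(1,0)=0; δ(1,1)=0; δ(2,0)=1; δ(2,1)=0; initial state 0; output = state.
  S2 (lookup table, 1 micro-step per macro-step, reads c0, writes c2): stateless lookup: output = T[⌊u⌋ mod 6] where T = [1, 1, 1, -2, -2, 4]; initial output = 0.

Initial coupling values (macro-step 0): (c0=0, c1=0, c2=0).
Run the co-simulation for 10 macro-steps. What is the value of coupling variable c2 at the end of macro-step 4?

c2 at macro-step 4 = 1

macro 1: S0 reads c2=0 → after 2×micro: 0; S1 reads c0=0 → after 1×micro: 2; S2 reads c0=0 → after 1×micro: 1 ⇒ (c0=0, c1=2, c2=1)
macro 2: S0 reads c2=1 → after 2×micro: 0; S1 reads c0=0 → after 1×micro: 1; S2 reads c0=0 → after 1×micro: 1 ⇒ (c0=0, c1=1, c2=1)
macro 3: S0 reads c2=1 → after 2×micro: 0; S1 reads c0=0 → after 1×micro: 0; S2 reads c0=0 → after 1×micro: 1 ⇒ (c0=0, c1=0, c2=1)
macro 4: S0 reads c2=1 → after 2×micro: 0; S1 reads c0=0 → after 1×micro: 2; S2 reads c0=0 → after 1×micro: 1 ⇒ (c0=0, c1=2, c2=1)
macro 5: S0 reads c2=1 → after 2×micro: 0; S1 reads c0=0 → after 1×micro: 1; S2 reads c0=0 → after 1×micro: 1 ⇒ (c0=0, c1=1, c2=1)
macro 6: S0 reads c2=1 → after 2×micro: 0; S1 reads c0=0 → after 1×micro: 0; S2 reads c0=0 → after 1×micro: 1 ⇒ (c0=0, c1=0, c2=1)
macro 7: S0 reads c2=1 → after 2×micro: 0; S1 reads c0=0 → after 1×micro: 2; S2 reads c0=0 → after 1×micro: 1 ⇒ (c0=0, c1=2, c2=1)
macro 8: S0 reads c2=1 → after 2×micro: 0; S1 reads c0=0 → after 1×micro: 1; S2 reads c0=0 → after 1×micro: 1 ⇒ (c0=0, c1=1, c2=1)
macro 9: S0 reads c2=1 → after 2×micro: 0; S1 reads c0=0 → after 1×micro: 0; S2 reads c0=0 → after 1×micro: 1 ⇒ (c0=0, c1=0, c2=1)
macro 10: S0 reads c2=1 → after 2×micro: 0; S1 reads c0=0 → after 1×micro: 2; S2 reads c0=0 → after 1×micro: 1 ⇒ (c0=0, c1=2, c2=1)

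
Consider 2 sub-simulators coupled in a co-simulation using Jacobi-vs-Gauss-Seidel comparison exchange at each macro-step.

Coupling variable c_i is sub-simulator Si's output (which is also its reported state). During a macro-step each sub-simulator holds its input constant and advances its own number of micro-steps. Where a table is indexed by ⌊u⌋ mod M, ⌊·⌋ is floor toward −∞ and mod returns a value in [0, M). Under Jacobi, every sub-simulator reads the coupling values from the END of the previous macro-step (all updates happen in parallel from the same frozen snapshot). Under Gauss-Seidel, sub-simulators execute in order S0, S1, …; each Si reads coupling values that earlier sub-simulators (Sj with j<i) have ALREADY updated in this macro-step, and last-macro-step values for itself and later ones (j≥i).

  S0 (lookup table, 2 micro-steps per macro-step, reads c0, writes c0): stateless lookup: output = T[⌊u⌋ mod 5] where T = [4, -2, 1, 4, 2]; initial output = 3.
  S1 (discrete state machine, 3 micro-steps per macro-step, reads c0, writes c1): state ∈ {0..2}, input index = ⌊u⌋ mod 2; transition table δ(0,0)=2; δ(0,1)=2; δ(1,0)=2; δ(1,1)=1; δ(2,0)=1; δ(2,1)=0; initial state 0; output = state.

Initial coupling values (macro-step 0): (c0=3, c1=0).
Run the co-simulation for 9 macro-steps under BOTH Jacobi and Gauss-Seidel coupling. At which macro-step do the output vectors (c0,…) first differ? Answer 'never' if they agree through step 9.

[Jacobi] macro 1: S0 reads c0=3 → after 2×micro: 4; S1 reads c0=3 → after 3×micro: 2 ⇒ (c0=4, c1=2)
[Jacobi] macro 2: S0 reads c0=4 → after 2×micro: 2; S1 reads c0=4 → after 3×micro: 1 ⇒ (c0=2, c1=1)
[Jacobi] macro 3: S0 reads c0=2 → after 2×micro: 1; S1 reads c0=2 → after 3×micro: 2 ⇒ (c0=1, c1=2)
[Jacobi] macro 4: S0 reads c0=1 → after 2×micro: -2; S1 reads c0=1 → after 3×micro: 0 ⇒ (c0=-2, c1=0)
[Jacobi] macro 5: S0 reads c0=-2 → after 2×micro: 4; S1 reads c0=-2 → after 3×micro: 2 ⇒ (c0=4, c1=2)
[Jacobi] macro 6: S0 reads c0=4 → after 2×micro: 2; S1 reads c0=4 → after 3×micro: 1 ⇒ (c0=2, c1=1)
[Jacobi] macro 7: S0 reads c0=2 → after 2×micro: 1; S1 reads c0=2 → after 3×micro: 2 ⇒ (c0=1, c1=2)
[Jacobi] macro 8: S0 reads c0=1 → after 2×micro: -2; S1 reads c0=1 → after 3×micro: 0 ⇒ (c0=-2, c1=0)
[Jacobi] macro 9: S0 reads c0=-2 → after 2×micro: 4; S1 reads c0=-2 → after 3×micro: 2 ⇒ (c0=4, c1=2)
[Gauss-Seidel] macro 1: S0 reads c0=3 → after 2×micro: 4; S1 reads c0=4 → after 3×micro: 2 ⇒ (c0=4, c1=2)
[Gauss-Seidel] macro 2: S0 reads c0=4 → after 2×micro: 2; S1 reads c0=2 → after 3×micro: 1 ⇒ (c0=2, c1=1)
[Gauss-Seidel] macro 3: S0 reads c0=2 → after 2×micro: 1; S1 reads c0=1 → after 3×micro: 1 ⇒ (c0=1, c1=1)
[Gauss-Seidel] macro 4: S0 reads c0=1 → after 2×micro: -2; S1 reads c0=-2 → after 3×micro: 2 ⇒ (c0=-2, c1=2)
[Gauss-Seidel] macro 5: S0 reads c0=-2 → after 2×micro: 4; S1 reads c0=4 → after 3×micro: 1 ⇒ (c0=4, c1=1)
[Gauss-Seidel] macro 6: S0 reads c0=4 → after 2×micro: 2; S1 reads c0=2 → after 3×micro: 2 ⇒ (c0=2, c1=2)
[Gauss-Seidel] macro 7: S0 reads c0=2 → after 2×micro: 1; S1 reads c0=1 → after 3×micro: 0 ⇒ (c0=1, c1=0)
[Gauss-Seidel] macro 8: S0 reads c0=1 → after 2×micro: -2; S1 reads c0=-2 → after 3×micro: 2 ⇒ (c0=-2, c1=2)
[Gauss-Seidel] macro 9: S0 reads c0=-2 → after 2×micro: 4; S1 reads c0=4 → after 3×micro: 1 ⇒ (c0=4, c1=1)

first divergence at macro-step: 3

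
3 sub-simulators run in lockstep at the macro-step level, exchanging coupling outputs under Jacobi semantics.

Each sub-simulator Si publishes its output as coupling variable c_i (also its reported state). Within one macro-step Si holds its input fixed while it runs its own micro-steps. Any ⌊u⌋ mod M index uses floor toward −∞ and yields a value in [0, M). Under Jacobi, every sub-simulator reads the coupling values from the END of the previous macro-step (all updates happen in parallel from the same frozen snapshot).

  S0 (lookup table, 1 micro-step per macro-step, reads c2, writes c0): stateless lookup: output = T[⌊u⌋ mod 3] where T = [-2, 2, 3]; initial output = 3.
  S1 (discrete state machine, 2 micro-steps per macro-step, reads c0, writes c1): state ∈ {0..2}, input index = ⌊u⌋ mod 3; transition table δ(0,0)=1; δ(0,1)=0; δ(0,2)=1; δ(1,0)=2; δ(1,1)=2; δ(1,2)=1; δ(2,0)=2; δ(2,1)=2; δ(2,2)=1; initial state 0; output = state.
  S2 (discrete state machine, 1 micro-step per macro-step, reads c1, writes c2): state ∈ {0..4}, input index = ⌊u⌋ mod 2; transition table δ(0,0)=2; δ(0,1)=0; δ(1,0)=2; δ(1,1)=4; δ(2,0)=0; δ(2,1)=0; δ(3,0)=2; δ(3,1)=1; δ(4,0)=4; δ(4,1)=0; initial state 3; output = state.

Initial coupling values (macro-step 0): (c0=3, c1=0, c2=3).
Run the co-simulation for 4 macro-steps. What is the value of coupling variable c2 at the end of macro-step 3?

c2 at macro-step 3 = 2

macro 1: S0 reads c2=3 → after 1×micro: -2; S1 reads c0=3 → after 2×micro: 2; S2 reads c1=0 → after 1×micro: 2 ⇒ (c0=-2, c1=2, c2=2)
macro 2: S0 reads c2=2 → after 1×micro: 3; S1 reads c0=-2 → after 2×micro: 2; S2 reads c1=2 → after 1×micro: 0 ⇒ (c0=3, c1=2, c2=0)
macro 3: S0 reads c2=0 → after 1×micro: -2; S1 reads c0=3 → after 2×micro: 2; S2 reads c1=2 → after 1×micro: 2 ⇒ (c0=-2, c1=2, c2=2)
macro 4: S0 reads c2=2 → after 1×micro: 3; S1 reads c0=-2 → after 2×micro: 2; S2 reads c1=2 → after 1×micro: 0 ⇒ (c0=3, c1=2, c2=0)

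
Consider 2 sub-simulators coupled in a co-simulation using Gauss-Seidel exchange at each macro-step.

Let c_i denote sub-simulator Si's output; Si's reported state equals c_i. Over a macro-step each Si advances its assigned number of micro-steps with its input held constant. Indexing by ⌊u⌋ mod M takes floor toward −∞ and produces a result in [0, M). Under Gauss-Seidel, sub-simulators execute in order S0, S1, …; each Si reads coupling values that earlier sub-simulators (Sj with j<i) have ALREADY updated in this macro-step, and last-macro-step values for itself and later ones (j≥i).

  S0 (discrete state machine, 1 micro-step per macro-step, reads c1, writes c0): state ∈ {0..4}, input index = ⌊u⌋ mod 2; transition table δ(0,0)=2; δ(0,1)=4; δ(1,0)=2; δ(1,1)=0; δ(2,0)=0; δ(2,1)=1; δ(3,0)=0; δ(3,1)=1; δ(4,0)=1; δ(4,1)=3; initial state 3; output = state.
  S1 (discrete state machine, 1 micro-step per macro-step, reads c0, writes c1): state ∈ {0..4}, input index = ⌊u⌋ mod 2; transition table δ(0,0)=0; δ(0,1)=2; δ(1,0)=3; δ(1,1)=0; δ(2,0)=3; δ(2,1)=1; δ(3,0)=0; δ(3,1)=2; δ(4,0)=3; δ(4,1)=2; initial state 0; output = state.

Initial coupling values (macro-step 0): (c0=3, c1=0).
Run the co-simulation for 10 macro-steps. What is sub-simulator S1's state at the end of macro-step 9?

macro 1: S0 reads c1=0 → after 1×micro: 0; S1 reads c0=0 → after 1×micro: 0 ⇒ (c0=0, c1=0)
macro 2: S0 reads c1=0 → after 1×micro: 2; S1 reads c0=2 → after 1×micro: 0 ⇒ (c0=2, c1=0)
macro 3: S0 reads c1=0 → after 1×micro: 0; S1 reads c0=0 → after 1×micro: 0 ⇒ (c0=0, c1=0)
macro 4: S0 reads c1=0 → after 1×micro: 2; S1 reads c0=2 → after 1×micro: 0 ⇒ (c0=2, c1=0)
macro 5: S0 reads c1=0 → after 1×micro: 0; S1 reads c0=0 → after 1×micro: 0 ⇒ (c0=0, c1=0)
macro 6: S0 reads c1=0 → after 1×micro: 2; S1 reads c0=2 → after 1×micro: 0 ⇒ (c0=2, c1=0)
macro 7: S0 reads c1=0 → after 1×micro: 0; S1 reads c0=0 → after 1×micro: 0 ⇒ (c0=0, c1=0)
macro 8: S0 reads c1=0 → after 1×micro: 2; S1 reads c0=2 → after 1×micro: 0 ⇒ (c0=2, c1=0)
macro 9: S0 reads c1=0 → after 1×micro: 0; S1 reads c0=0 → after 1×micro: 0 ⇒ (c0=0, c1=0)
macro 10: S0 reads c1=0 → after 1×micro: 2; S1 reads c0=2 → after 1×micro: 0 ⇒ (c0=2, c1=0)

S1 state at macro-step 9 = 0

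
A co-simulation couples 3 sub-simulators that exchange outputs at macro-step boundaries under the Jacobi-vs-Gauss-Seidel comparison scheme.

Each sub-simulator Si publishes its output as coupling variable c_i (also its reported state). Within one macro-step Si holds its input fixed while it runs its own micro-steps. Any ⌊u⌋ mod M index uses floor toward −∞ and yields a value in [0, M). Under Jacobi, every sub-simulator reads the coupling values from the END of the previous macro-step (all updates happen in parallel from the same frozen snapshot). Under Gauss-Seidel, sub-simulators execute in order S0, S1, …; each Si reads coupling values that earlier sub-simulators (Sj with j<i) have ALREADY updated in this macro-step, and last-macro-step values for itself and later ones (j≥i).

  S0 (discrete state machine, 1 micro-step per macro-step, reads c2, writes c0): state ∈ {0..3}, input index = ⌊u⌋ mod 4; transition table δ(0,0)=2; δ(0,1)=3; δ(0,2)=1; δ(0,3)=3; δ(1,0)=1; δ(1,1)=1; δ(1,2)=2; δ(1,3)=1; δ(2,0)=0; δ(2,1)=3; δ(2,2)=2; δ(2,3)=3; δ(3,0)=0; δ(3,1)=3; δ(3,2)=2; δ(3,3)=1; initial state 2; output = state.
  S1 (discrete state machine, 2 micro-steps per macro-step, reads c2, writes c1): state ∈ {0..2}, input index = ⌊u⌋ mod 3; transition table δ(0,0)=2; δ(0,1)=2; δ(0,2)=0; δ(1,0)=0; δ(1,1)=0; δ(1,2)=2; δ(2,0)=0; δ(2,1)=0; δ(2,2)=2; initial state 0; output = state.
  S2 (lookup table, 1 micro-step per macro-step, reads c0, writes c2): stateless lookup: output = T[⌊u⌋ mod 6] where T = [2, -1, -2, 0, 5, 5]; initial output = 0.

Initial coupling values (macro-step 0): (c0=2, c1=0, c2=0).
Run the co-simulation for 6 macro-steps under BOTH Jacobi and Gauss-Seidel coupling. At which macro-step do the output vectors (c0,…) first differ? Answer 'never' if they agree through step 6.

[Jacobi] macro 1: S0 reads c2=0 → after 1×micro: 0; S1 reads c2=0 → after 2×micro: 0; S2 reads c0=2 → after 1×micro: -2 ⇒ (c0=0, c1=0, c2=-2)
[Jacobi] macro 2: S0 reads c2=-2 → after 1×micro: 1; S1 reads c2=-2 → after 2×micro: 0; S2 reads c0=0 → after 1×micro: 2 ⇒ (c0=1, c1=0, c2=2)
[Jacobi] macro 3: S0 reads c2=2 → after 1×micro: 2; S1 reads c2=2 → after 2×micro: 0; S2 reads c0=1 → after 1×micro: -1 ⇒ (c0=2, c1=0, c2=-1)
[Jacobi] macro 4: S0 reads c2=-1 → after 1×micro: 3; S1 reads c2=-1 → after 2×micro: 0; S2 reads c0=2 → after 1×micro: -2 ⇒ (c0=3, c1=0, c2=-2)
[Jacobi] macro 5: S0 reads c2=-2 → after 1×micro: 2; S1 reads c2=-2 → after 2×micro: 0; S2 reads c0=3 → after 1×micro: 0 ⇒ (c0=2, c1=0, c2=0)
[Jacobi] macro 6: S0 reads c2=0 → after 1×micro: 0; S1 reads c2=0 → after 2×micro: 0; S2 reads c0=2 → after 1×micro: -2 ⇒ (c0=0, c1=0, c2=-2)
[Gauss-Seidel] macro 1: S0 reads c2=0 → after 1×micro: 0; S1 reads c2=0 → after 2×micro: 0; S2 reads c0=0 → after 1×micro: 2 ⇒ (c0=0, c1=0, c2=2)
[Gauss-Seidel] macro 2: S0 reads c2=2 → after 1×micro: 1; S1 reads c2=2 → after 2×micro: 0; S2 reads c0=1 → after 1×micro: -1 ⇒ (c0=1, c1=0, c2=-1)
[Gauss-Seidel] macro 3: S0 reads c2=-1 → after 1×micro: 1; S1 reads c2=-1 → after 2×micro: 0; S2 reads c0=1 → after 1×micro: -1 ⇒ (c0=1, c1=0, c2=-1)
[Gauss-Seidel] macro 4: S0 reads c2=-1 → after 1×micro: 1; S1 reads c2=-1 → after 2×micro: 0; S2 reads c0=1 → after 1×micro: -1 ⇒ (c0=1, c1=0, c2=-1)
[Gauss-Seidel] macro 5: S0 reads c2=-1 → after 1×micro: 1; S1 reads c2=-1 → after 2×micro: 0; S2 reads c0=1 → after 1×micro: -1 ⇒ (c0=1, c1=0, c2=-1)
[Gauss-Seidel] macro 6: S0 reads c2=-1 → after 1×micro: 1; S1 reads c2=-1 → after 2×micro: 0; S2 reads c0=1 → after 1×micro: -1 ⇒ (c0=1, c1=0, c2=-1)

first divergence at macro-step: 1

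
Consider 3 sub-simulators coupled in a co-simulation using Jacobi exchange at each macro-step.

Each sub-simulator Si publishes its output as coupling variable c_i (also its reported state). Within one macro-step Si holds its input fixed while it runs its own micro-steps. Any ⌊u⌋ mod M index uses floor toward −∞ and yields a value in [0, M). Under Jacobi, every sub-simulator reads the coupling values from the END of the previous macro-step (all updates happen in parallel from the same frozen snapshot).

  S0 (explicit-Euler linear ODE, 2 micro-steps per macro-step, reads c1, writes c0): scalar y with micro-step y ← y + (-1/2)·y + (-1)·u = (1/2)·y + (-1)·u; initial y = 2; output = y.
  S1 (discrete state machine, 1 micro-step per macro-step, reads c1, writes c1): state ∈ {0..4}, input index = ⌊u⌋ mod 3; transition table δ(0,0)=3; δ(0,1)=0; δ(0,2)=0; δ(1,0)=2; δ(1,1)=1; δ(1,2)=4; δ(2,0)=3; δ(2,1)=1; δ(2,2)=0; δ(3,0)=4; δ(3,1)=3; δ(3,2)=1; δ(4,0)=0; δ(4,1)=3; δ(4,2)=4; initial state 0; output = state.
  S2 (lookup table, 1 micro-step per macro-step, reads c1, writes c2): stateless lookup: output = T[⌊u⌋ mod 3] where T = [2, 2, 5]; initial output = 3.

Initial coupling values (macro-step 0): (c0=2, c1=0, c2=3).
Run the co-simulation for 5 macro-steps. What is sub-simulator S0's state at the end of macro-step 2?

macro 1: S0 reads c1=0 → after 2×micro: 1/2; S1 reads c1=0 → after 1×micro: 3; S2 reads c1=0 → after 1×micro: 2 ⇒ (c0=1/2, c1=3, c2=2)
macro 2: S0 reads c1=3 → after 2×micro: -35/8; S1 reads c1=3 → after 1×micro: 4; S2 reads c1=3 → after 1×micro: 2 ⇒ (c0=-35/8, c1=4, c2=2)
macro 3: S0 reads c1=4 → after 2×micro: -227/32; S1 reads c1=4 → after 1×micro: 3; S2 reads c1=4 → after 1×micro: 2 ⇒ (c0=-227/32, c1=3, c2=2)
macro 4: S0 reads c1=3 → after 2×micro: -803/128; S1 reads c1=3 → after 1×micro: 4; S2 reads c1=3 → after 1×micro: 2 ⇒ (c0=-803/128, c1=4, c2=2)
macro 5: S0 reads c1=4 → after 2×micro: -3875/512; S1 reads c1=4 → after 1×micro: 3; S2 reads c1=4 → after 1×micro: 2 ⇒ (c0=-3875/512, c1=3, c2=2)

S0 state at macro-step 2 = -35/8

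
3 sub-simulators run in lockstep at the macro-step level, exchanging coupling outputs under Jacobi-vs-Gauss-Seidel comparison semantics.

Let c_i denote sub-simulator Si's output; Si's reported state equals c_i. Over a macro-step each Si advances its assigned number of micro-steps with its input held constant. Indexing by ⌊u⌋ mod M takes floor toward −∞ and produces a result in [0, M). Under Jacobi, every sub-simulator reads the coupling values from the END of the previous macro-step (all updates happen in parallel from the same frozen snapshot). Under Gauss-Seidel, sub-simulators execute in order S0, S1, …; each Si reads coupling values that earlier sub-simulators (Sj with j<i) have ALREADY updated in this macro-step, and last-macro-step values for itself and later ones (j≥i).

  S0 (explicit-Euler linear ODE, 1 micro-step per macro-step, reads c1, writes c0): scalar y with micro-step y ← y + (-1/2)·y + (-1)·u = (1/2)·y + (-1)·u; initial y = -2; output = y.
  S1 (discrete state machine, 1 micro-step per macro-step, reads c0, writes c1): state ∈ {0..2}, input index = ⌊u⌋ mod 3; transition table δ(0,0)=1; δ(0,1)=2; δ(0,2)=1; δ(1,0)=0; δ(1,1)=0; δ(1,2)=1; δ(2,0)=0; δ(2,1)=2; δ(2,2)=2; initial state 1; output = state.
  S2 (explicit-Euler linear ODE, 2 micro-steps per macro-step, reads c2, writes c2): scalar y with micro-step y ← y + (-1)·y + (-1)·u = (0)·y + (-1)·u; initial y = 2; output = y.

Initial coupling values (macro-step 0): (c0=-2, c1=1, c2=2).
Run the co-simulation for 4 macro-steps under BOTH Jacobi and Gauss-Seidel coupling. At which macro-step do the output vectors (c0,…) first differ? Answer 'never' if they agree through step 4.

first divergence at macro-step: 2

[Jacobi] macro 1: S0 reads c1=1 → after 1×micro: -2; S1 reads c0=-2 → after 1×micro: 0; S2 reads c2=2 → after 2×micro: -2 ⇒ (c0=-2, c1=0, c2=-2)
[Jacobi] macro 2: S0 reads c1=0 → after 1×micro: -1; S1 reads c0=-2 → after 1×micro: 2; S2 reads c2=-2 → after 2×micro: 2 ⇒ (c0=-1, c1=2, c2=2)
[Jacobi] macro 3: S0 reads c1=2 → after 1×micro: -5/2; S1 reads c0=-1 → after 1×micro: 2; S2 reads c2=2 → after 2×micro: -2 ⇒ (c0=-5/2, c1=2, c2=-2)
[Jacobi] macro 4: S0 reads c1=2 → after 1×micro: -13/4; S1 reads c0=-5/2 → after 1×micro: 0; S2 reads c2=-2 → after 2×micro: 2 ⇒ (c0=-13/4, c1=0, c2=2)
[Gauss-Seidel] macro 1: S0 reads c1=1 → after 1×micro: -2; S1 reads c0=-2 → after 1×micro: 0; S2 reads c2=2 → after 2×micro: -2 ⇒ (c0=-2, c1=0, c2=-2)
[Gauss-Seidel] macro 2: S0 reads c1=0 → after 1×micro: -1; S1 reads c0=-1 → after 1×micro: 1; S2 reads c2=-2 → after 2×micro: 2 ⇒ (c0=-1, c1=1, c2=2)
[Gauss-Seidel] macro 3: S0 reads c1=1 → after 1×micro: -3/2; S1 reads c0=-3/2 → after 1×micro: 0; S2 reads c2=2 → after 2×micro: -2 ⇒ (c0=-3/2, c1=0, c2=-2)
[Gauss-Seidel] macro 4: S0 reads c1=0 → after 1×micro: -3/4; S1 reads c0=-3/4 → after 1×micro: 1; S2 reads c2=-2 → after 2×micro: 2 ⇒ (c0=-3/4, c1=1, c2=2)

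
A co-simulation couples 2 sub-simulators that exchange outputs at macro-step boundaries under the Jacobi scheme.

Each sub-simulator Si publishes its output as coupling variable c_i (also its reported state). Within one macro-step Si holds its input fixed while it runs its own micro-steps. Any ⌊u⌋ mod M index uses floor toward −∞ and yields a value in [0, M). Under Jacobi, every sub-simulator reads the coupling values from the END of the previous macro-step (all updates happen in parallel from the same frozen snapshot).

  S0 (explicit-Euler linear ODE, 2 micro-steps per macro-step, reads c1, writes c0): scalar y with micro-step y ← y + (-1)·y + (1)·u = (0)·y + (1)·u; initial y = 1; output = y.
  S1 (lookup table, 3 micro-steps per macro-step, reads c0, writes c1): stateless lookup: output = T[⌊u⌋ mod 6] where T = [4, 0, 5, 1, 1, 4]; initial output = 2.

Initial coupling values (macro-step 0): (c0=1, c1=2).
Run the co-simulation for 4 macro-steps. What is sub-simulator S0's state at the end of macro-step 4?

macro 1: S0 reads c1=2 → after 2×micro: 2; S1 reads c0=1 → after 3×micro: 0 ⇒ (c0=2, c1=0)
macro 2: S0 reads c1=0 → after 2×micro: 0; S1 reads c0=2 → after 3×micro: 5 ⇒ (c0=0, c1=5)
macro 3: S0 reads c1=5 → after 2×micro: 5; S1 reads c0=0 → after 3×micro: 4 ⇒ (c0=5, c1=4)
macro 4: S0 reads c1=4 → after 2×micro: 4; S1 reads c0=5 → after 3×micro: 4 ⇒ (c0=4, c1=4)

S0 state at macro-step 4 = 4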